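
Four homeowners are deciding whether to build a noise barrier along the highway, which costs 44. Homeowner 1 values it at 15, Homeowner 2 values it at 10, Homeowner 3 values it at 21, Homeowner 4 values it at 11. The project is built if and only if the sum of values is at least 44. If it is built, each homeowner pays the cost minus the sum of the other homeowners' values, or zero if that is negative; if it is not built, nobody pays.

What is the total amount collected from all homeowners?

10

Total value 57 ≥ cost 44, so it is built.
Homeowner 1: others sum to 42; max(0, 44 - 42) = 2.
Homeowner 2: others sum to 47; max(0, 44 - 47) = 0.
Homeowner 3: others sum to 36; max(0, 44 - 36) = 8.
Homeowner 4: others sum to 46; max(0, 44 - 46) = 0.
Total collected = 2 + 0 + 8 + 0 = 10.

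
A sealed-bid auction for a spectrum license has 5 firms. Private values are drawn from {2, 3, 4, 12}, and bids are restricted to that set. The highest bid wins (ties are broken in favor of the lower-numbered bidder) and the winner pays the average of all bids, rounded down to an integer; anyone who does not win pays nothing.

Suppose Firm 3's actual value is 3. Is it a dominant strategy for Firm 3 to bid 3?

No

Consider the case where Firm 1 bids 2, Firm 2 bids 2, Firm 4 bids 2 and Firm 5 bids 4.
Truthful bid 3: loses, pays 0, utility 0.
Bid 4 instead: wins, pays 2, utility 3 - 2 = 1.
Since 1 > 0, bidding 4 is strictly better here, so truthful bidding is not dominant.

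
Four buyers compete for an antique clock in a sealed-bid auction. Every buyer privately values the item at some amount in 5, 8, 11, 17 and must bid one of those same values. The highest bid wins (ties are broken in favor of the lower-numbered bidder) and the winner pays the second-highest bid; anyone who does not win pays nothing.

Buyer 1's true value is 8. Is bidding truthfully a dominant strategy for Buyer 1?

Yes

Check each profile of the others' bids and compare truth against every alternative bid.
Others bid (5, 5, 5): truth gives 3, best alternative gives 3.
Others bid (5, 5, 8): truth gives 0, best alternative gives 0.
Others bid (5, 5, 11): truth gives 0, best alternative gives 0.
Others bid (5, 5, 17): truth gives 0, best alternative gives 0.
Others bid (5, 8, 5): truth gives 0, best alternative gives 0.
Others bid (5, 8, 8): truth gives 0, best alternative gives 0.
(Remaining 58 profiles checked similarly; truth is weakly best in each.)
In every case the truthful bid is at least as good as any alternative, so it is a dominant strategy.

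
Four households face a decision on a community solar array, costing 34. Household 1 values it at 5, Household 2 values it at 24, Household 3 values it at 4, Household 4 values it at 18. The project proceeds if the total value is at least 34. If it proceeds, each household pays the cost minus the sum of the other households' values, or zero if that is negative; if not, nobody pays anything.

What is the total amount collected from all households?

Total value 51 ≥ cost 34, so it is built.
Household 1: others sum to 46; max(0, 34 - 46) = 0.
Household 2: others sum to 27; max(0, 34 - 27) = 7.
Household 3: others sum to 47; max(0, 34 - 47) = 0.
Household 4: others sum to 33; max(0, 34 - 33) = 1.
Total collected = 0 + 7 + 0 + 1 = 8.

8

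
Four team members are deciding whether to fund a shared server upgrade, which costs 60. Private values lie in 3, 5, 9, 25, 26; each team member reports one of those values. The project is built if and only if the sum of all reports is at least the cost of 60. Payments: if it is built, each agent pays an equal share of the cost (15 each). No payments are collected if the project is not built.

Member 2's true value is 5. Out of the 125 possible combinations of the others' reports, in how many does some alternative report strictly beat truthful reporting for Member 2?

Others report (3, 26, 26): truth gives -10; report 3 gives 0 > -10. Violating.
Others report (5, 25, 25): truth gives -10; report 3 gives 0 > -10. Violating.
Others report (5, 25, 26): truth gives -10; report 3 gives 0 > -10. Violating.
Others report (5, 26, 25): truth gives -10; report 3 gives 0 > -10. Violating.
Others report (3, 3, 3): truth gives 0; no alternative beats it.
Others report (3, 3, 5): truth gives 0; no alternative beats it.
(Checking all 125 profiles: 12 have a profitable deviation, 113 do not.)

12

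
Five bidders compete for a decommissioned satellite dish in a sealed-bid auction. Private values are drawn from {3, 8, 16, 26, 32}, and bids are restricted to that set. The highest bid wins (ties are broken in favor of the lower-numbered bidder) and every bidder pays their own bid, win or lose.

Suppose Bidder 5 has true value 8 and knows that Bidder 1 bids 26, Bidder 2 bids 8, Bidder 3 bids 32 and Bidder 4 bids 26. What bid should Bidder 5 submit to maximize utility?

Bid 3: loses but pays 3, utility -3.
Bid 8: loses but pays 8, utility -8.
Bid 16: loses but pays 16, utility -16.
Bid 26: loses but pays 26, utility -26.
Bid 32: loses but pays 32, utility -32.
The best choice is 3 with utility -3.

3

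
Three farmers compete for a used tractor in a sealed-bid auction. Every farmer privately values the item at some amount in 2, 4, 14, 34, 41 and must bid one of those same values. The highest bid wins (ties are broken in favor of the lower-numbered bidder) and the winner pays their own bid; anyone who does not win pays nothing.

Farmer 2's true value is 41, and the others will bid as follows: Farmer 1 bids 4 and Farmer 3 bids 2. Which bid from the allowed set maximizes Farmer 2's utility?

14

Bid 2: loses, pays 0, utility 0.
Bid 4: loses, pays 0, utility 0.
Bid 14: wins, pays 14, utility 41 - 14 = 27.
Bid 34: wins, pays 34, utility 41 - 34 = 7.
Bid 41: wins, pays 41, utility 41 - 41 = 0.
The best choice is 14 with utility 27.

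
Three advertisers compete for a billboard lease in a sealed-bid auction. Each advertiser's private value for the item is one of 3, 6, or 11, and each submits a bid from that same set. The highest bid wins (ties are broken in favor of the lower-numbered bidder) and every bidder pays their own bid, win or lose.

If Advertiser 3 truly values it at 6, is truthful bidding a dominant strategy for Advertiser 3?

Consider the case where Advertiser 1 bids 3 and Advertiser 2 bids 6.
Truthful bid 6: loses but pays 6, utility -6.
Bid 3 instead: loses but pays 3, utility -3.
Since -3 > -6, bidding 3 is strictly better here, so truthful bidding is not dominant.

No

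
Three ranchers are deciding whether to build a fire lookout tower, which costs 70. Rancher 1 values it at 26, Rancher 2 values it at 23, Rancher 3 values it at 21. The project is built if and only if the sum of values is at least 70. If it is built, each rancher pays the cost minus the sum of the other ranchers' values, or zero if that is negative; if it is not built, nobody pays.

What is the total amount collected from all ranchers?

70

Total value 70 ≥ cost 70, so it is built.
Rancher 1: others sum to 44; max(0, 70 - 44) = 26.
Rancher 2: others sum to 47; max(0, 70 - 47) = 23.
Rancher 3: others sum to 49; max(0, 70 - 49) = 21.
Total collected = 26 + 23 + 21 = 70.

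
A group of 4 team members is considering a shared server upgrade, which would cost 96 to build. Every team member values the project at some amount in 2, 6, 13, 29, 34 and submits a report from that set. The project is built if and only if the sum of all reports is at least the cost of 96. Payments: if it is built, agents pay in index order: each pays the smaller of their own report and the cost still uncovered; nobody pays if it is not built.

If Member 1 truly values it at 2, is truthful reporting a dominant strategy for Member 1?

Yes

Check each profile of the others' reports and compare truth against every alternative report.
Others report (29, 29, 34): truth gives 0, best alternative gives -4.
Others report (29, 34, 29): truth gives 0, best alternative gives -4.
Others report (29, 34, 34): truth gives 0, best alternative gives -4.
Others report (34, 29, 29): truth gives 0, best alternative gives -4.
Others report (34, 29, 34): truth gives 0, best alternative gives -4.
Others report (34, 34, 29): truth gives 0, best alternative gives -4.
(Remaining 119 profiles checked similarly; truth is weakly best in each.)
In every case the truthful report is at least as good as any alternative, so it is a dominant strategy.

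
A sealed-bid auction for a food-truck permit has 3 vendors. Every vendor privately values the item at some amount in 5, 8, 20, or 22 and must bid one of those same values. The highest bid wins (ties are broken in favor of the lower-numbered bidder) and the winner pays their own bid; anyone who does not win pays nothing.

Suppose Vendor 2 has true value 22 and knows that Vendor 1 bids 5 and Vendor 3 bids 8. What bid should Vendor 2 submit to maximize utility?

Bid 5: loses, pays 0, utility 0.
Bid 8: wins, pays 8, utility 22 - 8 = 14.
Bid 20: wins, pays 20, utility 22 - 20 = 2.
Bid 22: wins, pays 22, utility 22 - 22 = 0.
The best choice is 8 with utility 14.

8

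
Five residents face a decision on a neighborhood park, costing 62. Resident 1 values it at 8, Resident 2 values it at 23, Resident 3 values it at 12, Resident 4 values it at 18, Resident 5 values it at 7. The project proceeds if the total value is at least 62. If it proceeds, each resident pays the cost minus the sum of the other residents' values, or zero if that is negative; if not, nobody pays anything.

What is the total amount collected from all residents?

Total value 68 ≥ cost 62, so it is built.
Resident 1: others sum to 60; max(0, 62 - 60) = 2.
Resident 2: others sum to 45; max(0, 62 - 45) = 17.
Resident 3: others sum to 56; max(0, 62 - 56) = 6.
Resident 4: others sum to 50; max(0, 62 - 50) = 12.
Resident 5: others sum to 61; max(0, 62 - 61) = 1.
Total collected = 2 + 17 + 6 + 12 + 1 = 38.

38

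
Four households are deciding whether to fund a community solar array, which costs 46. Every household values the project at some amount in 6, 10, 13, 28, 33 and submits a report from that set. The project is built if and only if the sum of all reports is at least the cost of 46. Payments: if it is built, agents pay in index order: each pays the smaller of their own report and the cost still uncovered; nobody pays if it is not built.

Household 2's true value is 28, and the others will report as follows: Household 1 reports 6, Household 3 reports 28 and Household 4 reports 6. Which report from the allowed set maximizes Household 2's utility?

6

Report 6: project built, pays 6, utility 28 - 6 = 22.
Report 10: project built, pays 10, utility 28 - 10 = 18.
Report 13: project built, pays 13, utility 28 - 13 = 15.
Report 28: project built, pays 28, utility 28 - 28 = 0.
Report 33: project built, pays 33, utility 28 - 33 = -5.
The best choice is 6 with utility 22.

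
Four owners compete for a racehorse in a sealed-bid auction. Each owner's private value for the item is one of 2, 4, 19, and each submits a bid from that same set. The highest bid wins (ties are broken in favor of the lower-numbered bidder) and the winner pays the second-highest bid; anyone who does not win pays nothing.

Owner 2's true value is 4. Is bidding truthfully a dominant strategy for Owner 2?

Yes

Check each profile of the others' bids and compare truth against every alternative bid.
Others bid (2, 2, 2): truth gives 2, best alternative gives 2.
Others bid (2, 2, 4): truth gives 0, best alternative gives 0.
Others bid (2, 2, 19): truth gives 0, best alternative gives 0.
Others bid (2, 4, 2): truth gives 0, best alternative gives 0.
Others bid (2, 4, 4): truth gives 0, best alternative gives 0.
Others bid (2, 4, 19): truth gives 0, best alternative gives 0.
(Remaining 21 profiles checked similarly; truth is weakly best in each.)
In every case the truthful bid is at least as good as any alternative, so it is a dominant strategy.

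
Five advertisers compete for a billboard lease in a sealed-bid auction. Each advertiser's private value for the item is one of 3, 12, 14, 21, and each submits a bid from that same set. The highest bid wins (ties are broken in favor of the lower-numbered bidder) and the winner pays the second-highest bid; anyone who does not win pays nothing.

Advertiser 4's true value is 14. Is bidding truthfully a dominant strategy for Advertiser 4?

Yes

Check each profile of the others' bids and compare truth against every alternative bid.
Others bid (3, 3, 3, 3): truth gives 11, best alternative gives 11.
Others bid (3, 3, 3, 12): truth gives 2, best alternative gives 2.
Others bid (3, 3, 12, 3): truth gives 2, best alternative gives 2.
Others bid (3, 3, 12, 12): truth gives 2, best alternative gives 2.
Others bid (3, 12, 3, 3): truth gives 2, best alternative gives 2.
Others bid (3, 12, 3, 12): truth gives 2, best alternative gives 2.
(Remaining 250 profiles checked similarly; truth is weakly best in each.)
In every case the truthful bid is at least as good as any alternative, so it is a dominant strategy.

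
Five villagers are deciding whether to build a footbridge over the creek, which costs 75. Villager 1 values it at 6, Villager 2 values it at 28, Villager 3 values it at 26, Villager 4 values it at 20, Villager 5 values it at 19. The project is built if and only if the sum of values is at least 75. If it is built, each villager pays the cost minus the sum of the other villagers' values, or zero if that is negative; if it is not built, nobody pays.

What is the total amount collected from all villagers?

Total value 99 ≥ cost 75, so it is built.
Villager 1: others sum to 93; max(0, 75 - 93) = 0.
Villager 2: others sum to 71; max(0, 75 - 71) = 4.
Villager 3: others sum to 73; max(0, 75 - 73) = 2.
Villager 4: others sum to 79; max(0, 75 - 79) = 0.
Villager 5: others sum to 80; max(0, 75 - 80) = 0.
Total collected = 0 + 4 + 2 + 0 + 0 = 6.

6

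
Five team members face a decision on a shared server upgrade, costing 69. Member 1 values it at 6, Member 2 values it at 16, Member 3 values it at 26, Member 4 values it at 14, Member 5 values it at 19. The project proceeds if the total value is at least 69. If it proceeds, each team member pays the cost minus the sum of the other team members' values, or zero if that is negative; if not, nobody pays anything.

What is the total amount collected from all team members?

Total value 81 ≥ cost 69, so it is built.
Member 1: others sum to 75; max(0, 69 - 75) = 0.
Member 2: others sum to 65; max(0, 69 - 65) = 4.
Member 3: others sum to 55; max(0, 69 - 55) = 14.
Member 4: others sum to 67; max(0, 69 - 67) = 2.
Member 5: others sum to 62; max(0, 69 - 62) = 7.
Total collected = 0 + 4 + 14 + 2 + 7 = 27.

27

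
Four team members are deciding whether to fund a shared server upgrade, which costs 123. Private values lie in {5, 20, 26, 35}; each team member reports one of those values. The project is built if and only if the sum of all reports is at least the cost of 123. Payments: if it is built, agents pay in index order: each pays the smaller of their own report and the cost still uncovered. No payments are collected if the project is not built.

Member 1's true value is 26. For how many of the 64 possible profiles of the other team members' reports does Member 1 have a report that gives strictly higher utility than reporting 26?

Others report (35, 35, 35): truth gives 0; report 20 gives 6 > 0. Violating.
Others report (5, 5, 5): truth gives 0; no alternative beats it.
Others report (5, 5, 20): truth gives 0; no alternative beats it.
(Checking all 64 profiles: 1 has a profitable deviation, 63 do not.)

1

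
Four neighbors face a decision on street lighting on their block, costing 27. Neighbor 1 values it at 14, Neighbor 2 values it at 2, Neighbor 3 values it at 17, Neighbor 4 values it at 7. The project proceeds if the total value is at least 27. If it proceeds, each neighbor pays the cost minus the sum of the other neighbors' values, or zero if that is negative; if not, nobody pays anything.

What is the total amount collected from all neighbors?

5

Total value 40 ≥ cost 27, so it is built.
Neighbor 1: others sum to 26; max(0, 27 - 26) = 1.
Neighbor 2: others sum to 38; max(0, 27 - 38) = 0.
Neighbor 3: others sum to 23; max(0, 27 - 23) = 4.
Neighbor 4: others sum to 33; max(0, 27 - 33) = 0.
Total collected = 1 + 0 + 4 + 0 = 5.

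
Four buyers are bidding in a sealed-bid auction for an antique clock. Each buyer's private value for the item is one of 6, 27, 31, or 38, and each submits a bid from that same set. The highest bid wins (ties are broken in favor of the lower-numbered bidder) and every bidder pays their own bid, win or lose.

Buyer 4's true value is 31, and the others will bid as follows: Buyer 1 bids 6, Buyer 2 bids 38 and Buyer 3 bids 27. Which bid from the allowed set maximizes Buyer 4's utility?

6

Bid 6: loses but pays 6, utility -6.
Bid 27: loses but pays 27, utility -27.
Bid 31: loses but pays 31, utility -31.
Bid 38: loses but pays 38, utility -38.
The best choice is 6 with utility -6.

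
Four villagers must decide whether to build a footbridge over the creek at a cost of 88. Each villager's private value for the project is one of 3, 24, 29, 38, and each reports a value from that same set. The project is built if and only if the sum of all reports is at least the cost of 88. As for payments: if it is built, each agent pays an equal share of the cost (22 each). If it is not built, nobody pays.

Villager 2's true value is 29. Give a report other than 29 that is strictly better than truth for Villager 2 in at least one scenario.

Suppose Villager 1 reports 3, Villager 3 reports 24 and Villager 4 reports 24.
Report 29: project not built, utility 0.
Report 38: project built, pays 22, utility 29 - 22 = 7.
So reporting 38 beats truth here (7 > 0).

38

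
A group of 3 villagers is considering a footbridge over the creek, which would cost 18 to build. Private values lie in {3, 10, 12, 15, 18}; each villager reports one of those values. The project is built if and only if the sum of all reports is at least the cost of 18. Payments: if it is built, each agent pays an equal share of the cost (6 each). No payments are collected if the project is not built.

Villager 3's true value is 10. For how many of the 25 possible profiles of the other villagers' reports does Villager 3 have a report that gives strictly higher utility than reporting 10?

1

Others report (3, 3): truth gives 0; report 12 gives 4 > 0. Violating.
Others report (3, 10): truth gives 4; no alternative beats it.
Others report (3, 12): truth gives 4; no alternative beats it.
(Checking all 25 profiles: 1 has a profitable deviation, 24 do not.)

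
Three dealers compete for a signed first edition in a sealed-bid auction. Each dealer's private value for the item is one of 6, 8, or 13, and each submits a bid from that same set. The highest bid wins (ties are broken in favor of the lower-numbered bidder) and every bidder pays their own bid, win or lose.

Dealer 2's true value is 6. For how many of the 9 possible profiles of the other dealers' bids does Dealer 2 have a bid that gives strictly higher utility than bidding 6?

2

Others bid (6, 6): truth gives -6; bid 8 gives -2 > -6. Violating.
Others bid (6, 8): truth gives -6; bid 8 gives -2 > -6. Violating.
Others bid (6, 13): truth gives -6; no alternative beats it.
Others bid (8, 6): truth gives -6; no alternative beats it.
(Checking all 9 profiles: 2 have a profitable deviation, 7 do not.)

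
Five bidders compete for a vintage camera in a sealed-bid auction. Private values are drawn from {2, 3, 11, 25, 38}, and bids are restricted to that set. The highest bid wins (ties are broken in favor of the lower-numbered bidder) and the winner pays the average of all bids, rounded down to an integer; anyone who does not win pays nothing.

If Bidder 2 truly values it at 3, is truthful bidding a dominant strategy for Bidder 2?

Check each profile of the others' bids and compare truth against every alternative bid.
Others bid (2, 2, 2, 2): truth gives 1, best alternative gives 0.
Others bid (2, 2, 2, 3): truth gives 1, best alternative gives 0.
Others bid (2, 2, 3, 2): truth gives 1, best alternative gives 0.
Others bid (2, 2, 3, 3): truth gives 1, best alternative gives 0.
Others bid (2, 3, 2, 2): truth gives 1, best alternative gives 0.
Others bid (2, 3, 2, 3): truth gives 1, best alternative gives 0.
(Remaining 619 profiles checked similarly; truth is weakly best in each.)
In every case the truthful bid is at least as good as any alternative, so it is a dominant strategy.

Yes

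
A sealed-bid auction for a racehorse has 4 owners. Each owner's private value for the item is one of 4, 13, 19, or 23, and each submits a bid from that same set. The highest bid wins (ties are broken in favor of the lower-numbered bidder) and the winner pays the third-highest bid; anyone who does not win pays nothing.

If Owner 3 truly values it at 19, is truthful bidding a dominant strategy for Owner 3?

No

Consider the case where Owner 1 bids 4, Owner 2 bids 4 and Owner 4 bids 23.
Truthful bid 19: loses, pays 0, utility 0.
Bid 23 instead: wins, pays 4, utility 19 - 4 = 15.
Since 15 > 0, bidding 23 is strictly better here, so truthful bidding is not dominant.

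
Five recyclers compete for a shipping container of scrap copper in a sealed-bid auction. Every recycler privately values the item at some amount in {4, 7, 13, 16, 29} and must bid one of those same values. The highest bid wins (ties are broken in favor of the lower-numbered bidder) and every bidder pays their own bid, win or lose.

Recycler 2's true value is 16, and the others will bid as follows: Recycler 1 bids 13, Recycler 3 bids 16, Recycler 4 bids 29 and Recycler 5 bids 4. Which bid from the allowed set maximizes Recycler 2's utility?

4

Bid 4: loses but pays 4, utility -4.
Bid 7: loses but pays 7, utility -7.
Bid 13: loses but pays 13, utility -13.
Bid 16: loses but pays 16, utility -16.
Bid 29: wins, pays 29, utility 16 - 29 = -13.
The best choice is 4 with utility -4.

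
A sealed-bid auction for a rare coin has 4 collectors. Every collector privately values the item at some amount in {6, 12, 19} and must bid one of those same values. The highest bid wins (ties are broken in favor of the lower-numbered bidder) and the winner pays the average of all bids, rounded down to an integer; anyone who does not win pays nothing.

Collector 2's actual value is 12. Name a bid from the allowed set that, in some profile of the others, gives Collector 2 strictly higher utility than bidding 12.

Suppose Collector 1 bids 12, Collector 3 bids 6 and Collector 4 bids 6.
Bid 12: loses, pays 0, utility 0.
Bid 19: wins, pays 10, utility 12 - 10 = 2.
So bidding 19 beats truth here (2 > 0).

19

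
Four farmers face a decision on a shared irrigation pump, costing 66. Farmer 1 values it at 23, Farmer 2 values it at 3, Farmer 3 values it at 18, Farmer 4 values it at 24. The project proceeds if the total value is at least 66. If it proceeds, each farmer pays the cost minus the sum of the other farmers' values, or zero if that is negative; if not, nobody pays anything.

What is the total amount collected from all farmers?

60

Total value 68 ≥ cost 66, so it is built.
Farmer 1: others sum to 45; max(0, 66 - 45) = 21.
Farmer 2: others sum to 65; max(0, 66 - 65) = 1.
Farmer 3: others sum to 50; max(0, 66 - 50) = 16.
Farmer 4: others sum to 44; max(0, 66 - 44) = 22.
Total collected = 21 + 1 + 16 + 22 = 60.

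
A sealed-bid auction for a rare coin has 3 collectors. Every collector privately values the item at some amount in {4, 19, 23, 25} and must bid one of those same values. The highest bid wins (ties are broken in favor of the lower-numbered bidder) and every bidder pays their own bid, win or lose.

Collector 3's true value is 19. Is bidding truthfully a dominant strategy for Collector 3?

No

Consider the case where Collector 1 bids 4 and Collector 2 bids 19.
Truthful bid 19: loses but pays 19, utility -19.
Bid 4 instead: loses but pays 4, utility -4.
Since -4 > -19, bidding 4 is strictly better here, so truthful bidding is not dominant.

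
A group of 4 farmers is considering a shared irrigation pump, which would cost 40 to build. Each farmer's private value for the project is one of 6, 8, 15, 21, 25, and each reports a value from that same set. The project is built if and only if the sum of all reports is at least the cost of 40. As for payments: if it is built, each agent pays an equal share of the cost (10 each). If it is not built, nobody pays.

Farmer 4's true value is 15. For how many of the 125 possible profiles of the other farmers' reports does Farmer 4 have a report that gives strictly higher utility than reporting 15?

8

Others report (6, 6, 6): truth gives 0; report 25 gives 5 > 0. Violating.
Others report (6, 6, 8): truth gives 0; report 21 gives 5 > 0. Violating.
Others report (6, 8, 6): truth gives 0; report 21 gives 5 > 0. Violating.
Others report (6, 8, 8): truth gives 0; report 21 gives 5 > 0. Violating.
Others report (6, 6, 15): truth gives 5; no alternative beats it.
Others report (6, 6, 21): truth gives 5; no alternative beats it.
(Checking all 125 profiles: 8 have a profitable deviation, 117 do not.)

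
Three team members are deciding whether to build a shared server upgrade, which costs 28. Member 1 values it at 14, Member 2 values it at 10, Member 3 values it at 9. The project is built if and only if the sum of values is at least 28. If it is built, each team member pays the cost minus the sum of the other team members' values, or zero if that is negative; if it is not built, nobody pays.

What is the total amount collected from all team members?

Total value 33 ≥ cost 28, so it is built.
Member 1: others sum to 19; max(0, 28 - 19) = 9.
Member 2: others sum to 23; max(0, 28 - 23) = 5.
Member 3: others sum to 24; max(0, 28 - 24) = 4.
Total collected = 9 + 5 + 4 = 18.

18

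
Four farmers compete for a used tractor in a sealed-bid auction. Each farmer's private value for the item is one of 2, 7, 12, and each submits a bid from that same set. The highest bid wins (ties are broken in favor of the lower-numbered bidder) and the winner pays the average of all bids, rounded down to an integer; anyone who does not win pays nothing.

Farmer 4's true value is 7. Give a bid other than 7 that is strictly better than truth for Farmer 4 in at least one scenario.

12

Suppose Farmer 1 bids 2, Farmer 2 bids 2 and Farmer 3 bids 7.
Bid 7: loses, pays 0, utility 0.
Bid 12: wins, pays 5, utility 7 - 5 = 2.
So bidding 12 beats truth here (2 > 0).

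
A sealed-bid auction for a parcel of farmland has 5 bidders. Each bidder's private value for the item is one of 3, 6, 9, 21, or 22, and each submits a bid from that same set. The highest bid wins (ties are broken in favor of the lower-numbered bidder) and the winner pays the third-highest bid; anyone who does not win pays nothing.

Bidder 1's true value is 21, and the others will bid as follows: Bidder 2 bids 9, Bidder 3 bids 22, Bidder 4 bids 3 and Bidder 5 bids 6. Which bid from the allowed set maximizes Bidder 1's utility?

22

Bid 3: loses, pays 0, utility 0.
Bid 6: loses, pays 0, utility 0.
Bid 9: loses, pays 0, utility 0.
Bid 21: loses, pays 0, utility 0.
Bid 22: wins, pays 9, utility 21 - 9 = 12.
The best choice is 22 with utility 12.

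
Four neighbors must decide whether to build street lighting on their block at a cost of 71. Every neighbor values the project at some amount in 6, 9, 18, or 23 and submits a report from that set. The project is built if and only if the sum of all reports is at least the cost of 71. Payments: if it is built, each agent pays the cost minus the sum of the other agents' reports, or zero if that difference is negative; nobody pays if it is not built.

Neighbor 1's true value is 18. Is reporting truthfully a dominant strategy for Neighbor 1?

Yes

Check each profile of the others' reports and compare truth against every alternative report.
Others report (23, 23, 23): truth gives 16, best alternative gives 16.
Others report (18, 23, 23): truth gives 11, best alternative gives 11.
Others report (23, 18, 23): truth gives 11, best alternative gives 11.
Others report (23, 23, 18): truth gives 11, best alternative gives 11.
Others report (18, 18, 23): truth gives 6, best alternative gives 6.
Others report (18, 23, 18): truth gives 6, best alternative gives 6.
(Remaining 58 profiles checked similarly; truth is weakly best in each.)
In every case the truthful report is at least as good as any alternative, so it is a dominant strategy.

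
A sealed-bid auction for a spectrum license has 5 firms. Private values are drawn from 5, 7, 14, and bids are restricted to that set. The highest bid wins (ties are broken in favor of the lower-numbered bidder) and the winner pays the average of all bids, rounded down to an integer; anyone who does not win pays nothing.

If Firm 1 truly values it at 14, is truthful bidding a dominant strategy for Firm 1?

Consider the case where Firm 2 bids 5, Firm 3 bids 5, Firm 4 bids 5 and Firm 5 bids 5.
Truthful bid 14: wins, pays 6, utility 14 - 6 = 8.
Bid 5 instead: wins, pays 5, utility 14 - 5 = 9.
Since 9 > 8, bidding 5 is strictly better here, so truthful bidding is not dominant.

No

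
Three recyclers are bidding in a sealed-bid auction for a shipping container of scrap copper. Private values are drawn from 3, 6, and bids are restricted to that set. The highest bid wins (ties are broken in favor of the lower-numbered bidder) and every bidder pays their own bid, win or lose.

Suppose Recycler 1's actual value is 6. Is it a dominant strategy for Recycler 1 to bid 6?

No

Consider the case where Recycler 2 bids 3 and Recycler 3 bids 3.
Truthful bid 6: wins, pays 6, utility 6 - 6 = 0.
Bid 3 instead: wins, pays 3, utility 6 - 3 = 3.
Since 3 > 0, bidding 3 is strictly better here, so truthful bidding is not dominant.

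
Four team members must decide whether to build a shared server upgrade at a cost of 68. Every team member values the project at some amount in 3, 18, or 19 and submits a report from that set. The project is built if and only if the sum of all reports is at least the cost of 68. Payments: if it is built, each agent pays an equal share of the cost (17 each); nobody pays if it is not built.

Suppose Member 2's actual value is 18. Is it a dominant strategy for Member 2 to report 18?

Check each profile of the others' reports and compare truth against every alternative report.
Others report (18, 18, 18): truth gives 1, best alternative gives 1.
Others report (18, 18, 19): truth gives 1, best alternative gives 1.
Others report (18, 19, 18): truth gives 1, best alternative gives 1.
Others report (18, 19, 19): truth gives 1, best alternative gives 1.
Others report (19, 18, 18): truth gives 1, best alternative gives 1.
Others report (19, 18, 19): truth gives 1, best alternative gives 1.
(Remaining 21 profiles checked similarly; truth is weakly best in each.)
In every case the truthful report is at least as good as any alternative, so it is a dominant strategy.

Yes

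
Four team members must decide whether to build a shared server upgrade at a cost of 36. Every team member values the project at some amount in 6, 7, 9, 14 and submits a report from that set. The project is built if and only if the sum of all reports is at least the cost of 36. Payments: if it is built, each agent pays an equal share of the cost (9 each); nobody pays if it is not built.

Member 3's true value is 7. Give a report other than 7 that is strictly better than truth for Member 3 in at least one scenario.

Suppose Member 1 reports 6, Member 2 reports 9 and Member 4 reports 14.
Report 7: project built, pays 9, utility 7 - 9 = -2.
Report 6: project not built, utility 0.
So reporting 6 beats truth here (0 > -2).

6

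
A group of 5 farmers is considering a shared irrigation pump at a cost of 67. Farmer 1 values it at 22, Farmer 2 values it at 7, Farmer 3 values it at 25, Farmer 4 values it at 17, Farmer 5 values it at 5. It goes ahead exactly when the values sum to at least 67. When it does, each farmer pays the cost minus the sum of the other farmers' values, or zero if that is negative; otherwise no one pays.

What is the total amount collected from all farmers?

Total value 76 ≥ cost 67, so it is built.
Farmer 1: others sum to 54; max(0, 67 - 54) = 13.
Farmer 2: others sum to 69; max(0, 67 - 69) = 0.
Farmer 3: others sum to 51; max(0, 67 - 51) = 16.
Farmer 4: others sum to 59; max(0, 67 - 59) = 8.
Farmer 5: others sum to 71; max(0, 67 - 71) = 0.
Total collected = 13 + 0 + 16 + 8 + 0 = 37.

37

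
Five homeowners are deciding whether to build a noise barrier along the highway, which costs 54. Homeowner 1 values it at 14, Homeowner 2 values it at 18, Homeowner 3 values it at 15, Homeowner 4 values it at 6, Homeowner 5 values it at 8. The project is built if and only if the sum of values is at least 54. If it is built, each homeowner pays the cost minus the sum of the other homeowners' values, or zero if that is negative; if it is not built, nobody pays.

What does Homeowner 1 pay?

Total value 61 ≥ cost 54, so the project is built.
The other homeowners' values sum to 47.
Cost minus that sum is 54 - 47 = 7.

7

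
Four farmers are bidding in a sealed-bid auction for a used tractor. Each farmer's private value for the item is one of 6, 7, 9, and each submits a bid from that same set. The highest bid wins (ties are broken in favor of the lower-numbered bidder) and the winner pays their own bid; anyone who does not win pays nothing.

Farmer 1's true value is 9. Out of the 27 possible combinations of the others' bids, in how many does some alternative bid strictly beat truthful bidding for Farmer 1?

Others bid (6, 6, 6): truth gives 0; bid 6 gives 3 > 0. Violating.
Others bid (6, 6, 7): truth gives 0; bid 7 gives 2 > 0. Violating.
Others bid (6, 7, 6): truth gives 0; bid 7 gives 2 > 0. Violating.
Others bid (6, 7, 7): truth gives 0; bid 7 gives 2 > 0. Violating.
Others bid (6, 6, 9): truth gives 0; no alternative beats it.
Others bid (6, 7, 9): truth gives 0; no alternative beats it.
(Checking all 27 profiles: 8 have a profitable deviation, 19 do not.)

8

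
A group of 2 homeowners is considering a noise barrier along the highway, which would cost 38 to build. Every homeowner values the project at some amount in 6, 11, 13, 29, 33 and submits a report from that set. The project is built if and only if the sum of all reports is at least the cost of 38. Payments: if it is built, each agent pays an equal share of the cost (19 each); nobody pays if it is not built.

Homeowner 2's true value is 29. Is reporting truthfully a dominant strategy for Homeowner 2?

No

Consider the case where Homeowner 1 reports 6.
Truthful report 29: project not built, utility 0.
Report 33 instead: project built, pays 19, utility 29 - 19 = 10.
Since 10 > 0, reporting 33 is strictly better here, so truthful reporting is not dominant.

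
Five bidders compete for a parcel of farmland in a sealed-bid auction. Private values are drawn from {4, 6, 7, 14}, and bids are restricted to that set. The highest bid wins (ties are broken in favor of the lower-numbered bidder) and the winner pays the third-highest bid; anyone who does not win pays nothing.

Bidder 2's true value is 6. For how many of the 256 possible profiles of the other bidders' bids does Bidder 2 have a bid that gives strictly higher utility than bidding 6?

Others bid (4, 4, 4, 7): truth gives 0; bid 7 gives 2 > 0. Violating.
Others bid (4, 4, 4, 14): truth gives 0; bid 14 gives 2 > 0. Violating.
Others bid (4, 4, 7, 4): truth gives 0; bid 7 gives 2 > 0. Violating.
Others bid (4, 4, 14, 4): truth gives 0; bid 14 gives 2 > 0. Violating.
Others bid (4, 4, 4, 4): truth gives 2; no alternative beats it.
Others bid (4, 4, 4, 6): truth gives 2; no alternative beats it.
(Checking all 256 profiles: 8 have a profitable deviation, 248 do not.)

8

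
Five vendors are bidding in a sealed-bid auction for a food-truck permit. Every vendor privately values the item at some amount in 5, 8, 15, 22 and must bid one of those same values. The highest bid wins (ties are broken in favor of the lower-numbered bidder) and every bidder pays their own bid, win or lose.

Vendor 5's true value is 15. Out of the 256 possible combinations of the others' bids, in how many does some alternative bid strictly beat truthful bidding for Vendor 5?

241

Others bid (5, 5, 5, 5): truth gives 0; bid 8 gives 7 > 0. Violating.
Others bid (5, 5, 5, 15): truth gives -15; bid 5 gives -5 > -15. Violating.
Others bid (5, 5, 5, 22): truth gives -15; bid 5 gives -5 > -15. Violating.
Others bid (5, 5, 8, 15): truth gives -15; bid 5 gives -5 > -15. Violating.
Others bid (5, 5, 5, 8): truth gives 0; no alternative beats it.
Others bid (5, 5, 8, 5): truth gives 0; no alternative beats it.
(Checking all 256 profiles: 241 have a profitable deviation, 15 do not.)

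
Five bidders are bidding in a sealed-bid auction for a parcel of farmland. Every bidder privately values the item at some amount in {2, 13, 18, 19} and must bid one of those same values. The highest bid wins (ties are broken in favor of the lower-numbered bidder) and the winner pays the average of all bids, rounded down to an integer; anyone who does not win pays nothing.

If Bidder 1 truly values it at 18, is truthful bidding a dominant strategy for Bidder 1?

No

Consider the case where Bidder 2 bids 2, Bidder 3 bids 2, Bidder 4 bids 2 and Bidder 5 bids 2.
Truthful bid 18: wins, pays 5, utility 18 - 5 = 13.
Bid 2 instead: wins, pays 2, utility 18 - 2 = 16.
Since 16 > 13, bidding 2 is strictly better here, so truthful bidding is not dominant.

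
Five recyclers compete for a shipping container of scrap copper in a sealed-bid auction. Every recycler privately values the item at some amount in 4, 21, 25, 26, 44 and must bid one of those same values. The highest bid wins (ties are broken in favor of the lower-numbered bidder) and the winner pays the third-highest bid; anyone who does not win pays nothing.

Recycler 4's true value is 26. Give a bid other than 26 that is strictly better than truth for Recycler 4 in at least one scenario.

Suppose Recycler 1 bids 4, Recycler 2 bids 4, Recycler 3 bids 4 and Recycler 5 bids 44.
Bid 26: loses, pays 0, utility 0.
Bid 44: wins, pays 4, utility 26 - 4 = 22.
So bidding 44 beats truth here (22 > 0).

44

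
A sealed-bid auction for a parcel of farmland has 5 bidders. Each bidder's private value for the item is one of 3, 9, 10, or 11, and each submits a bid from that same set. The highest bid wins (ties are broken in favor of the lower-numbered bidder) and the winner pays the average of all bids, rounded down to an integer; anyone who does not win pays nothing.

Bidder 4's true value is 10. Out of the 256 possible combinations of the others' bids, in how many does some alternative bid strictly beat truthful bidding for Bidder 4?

Others bid (3, 3, 3, 11): truth gives 0; bid 11 gives 4 > 0. Violating.
Others bid (3, 3, 9, 11): truth gives 0; bid 11 gives 3 > 0. Violating.
Others bid (3, 3, 10, 3): truth gives 0; bid 11 gives 4 > 0. Violating.
Others bid (3, 3, 10, 9): truth gives 0; bid 11 gives 3 > 0. Violating.
Others bid (3, 3, 3, 3): truth gives 6; no alternative beats it.
Others bid (3, 3, 3, 9): truth gives 5; no alternative beats it.
(Checking all 256 profiles: 72 have a profitable deviation, 184 do not.)

72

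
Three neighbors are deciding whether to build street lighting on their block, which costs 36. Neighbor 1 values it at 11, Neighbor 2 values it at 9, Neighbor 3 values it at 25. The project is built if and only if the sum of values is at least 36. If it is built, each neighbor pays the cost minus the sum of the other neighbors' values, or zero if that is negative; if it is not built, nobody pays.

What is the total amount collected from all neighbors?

Total value 45 ≥ cost 36, so it is built.
Neighbor 1: others sum to 34; max(0, 36 - 34) = 2.
Neighbor 2: others sum to 36; max(0, 36 - 36) = 0.
Neighbor 3: others sum to 20; max(0, 36 - 20) = 16.
Total collected = 2 + 0 + 16 = 18.

18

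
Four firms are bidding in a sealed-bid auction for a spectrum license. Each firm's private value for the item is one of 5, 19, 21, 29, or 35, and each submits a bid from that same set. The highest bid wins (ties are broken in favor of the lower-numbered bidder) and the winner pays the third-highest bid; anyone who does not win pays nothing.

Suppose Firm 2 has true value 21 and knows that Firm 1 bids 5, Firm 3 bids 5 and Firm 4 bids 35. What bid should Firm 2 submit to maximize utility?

35

Bid 5: loses, pays 0, utility 0.
Bid 19: loses, pays 0, utility 0.
Bid 21: loses, pays 0, utility 0.
Bid 29: loses, pays 0, utility 0.
Bid 35: wins, pays 5, utility 21 - 5 = 16.
The best choice is 35 with utility 16.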